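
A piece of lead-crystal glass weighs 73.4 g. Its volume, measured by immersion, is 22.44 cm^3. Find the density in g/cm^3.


Use the definition of density:
  rho = mass / volume
  rho = 73.4 / 22.44 = 3.271 g/cm^3

3.271 g/cm^3


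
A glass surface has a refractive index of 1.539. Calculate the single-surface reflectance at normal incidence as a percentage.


Fresnel reflectance at normal incidence:
  R = ((n - 1)/(n + 1))^2
  (n - 1)/(n + 1) = (1.539 - 1)/(1.539 + 1) = 0.212288
  R = 0.212288^2 = 0.0450662
  R(%) = 0.0450662 * 100 = 4.507%

4.507%


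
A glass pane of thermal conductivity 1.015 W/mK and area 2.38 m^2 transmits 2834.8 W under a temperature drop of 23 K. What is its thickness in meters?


Fourier's law: t = k * A * dT / Q
  t = 1.015 * 2.38 * 23 / 2834.8
  t = 55.5611 / 2834.8 = 0.0196 m

0.0196 m


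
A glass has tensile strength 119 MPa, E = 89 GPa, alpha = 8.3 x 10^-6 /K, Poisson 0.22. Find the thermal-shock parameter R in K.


Thermal shock resistance: R = sigma * (1 - nu) / (E * alpha)
  Numerator = 119 * (1 - 0.22) = 92.82
  Denominator = 89 * 1000 * (8.3 x 10^-6) = 0.7387
  R = 92.82 / 0.7387 = 125.7 K

125.7 K


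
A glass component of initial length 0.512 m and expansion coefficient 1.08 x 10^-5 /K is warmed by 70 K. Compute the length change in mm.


Thermal expansion formula: dL = alpha * L0 * dT
  dL = (1.08 x 10^-5) * 0.512 * 70 = 0.00038707 m
Convert to mm: 0.00038707 * 1000 = 0.3871 mm

0.3871 mm


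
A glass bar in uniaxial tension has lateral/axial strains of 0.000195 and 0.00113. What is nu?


Poisson's ratio: nu = lateral strain / axial strain
  nu = 0.000195 / 0.00113 = 0.1726

0.1726


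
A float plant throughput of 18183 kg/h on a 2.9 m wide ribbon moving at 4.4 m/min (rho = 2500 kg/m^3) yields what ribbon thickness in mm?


Ribbon cross-section from mass balance:
  Volume rate = throughput / density = 18183 / 2500 = 7.2732 m^3/h
  thickness = volume rate / (speed * 60 * width), i.e.
  thickness = throughput / (60 * speed * width * density) * 1000
  thickness = 18183 / (60 * 4.4 * 2.9 * 2500) * 1000 = 9.5 mm

9.5 mm


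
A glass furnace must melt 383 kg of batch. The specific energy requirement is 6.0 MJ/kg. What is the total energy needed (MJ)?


Total energy = mass * specific energy
  E = 383 * 6.0 = 2298 MJ

2298 MJ


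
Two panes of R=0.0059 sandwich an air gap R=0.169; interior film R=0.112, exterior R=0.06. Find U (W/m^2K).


Total thermal resistance (series):
  R_total = R_in + R_glass + R_air + R_glass + R_out
  R_total = 0.112 + 0.0059 + 0.169 + 0.0059 + 0.06 = 0.3528 m^2K/W
U-value = 1 / R_total = 1 / 0.3528 = 2.834 W/m^2K

2.834 W/m^2K


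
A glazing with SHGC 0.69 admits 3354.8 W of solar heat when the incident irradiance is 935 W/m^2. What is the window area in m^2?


Rearrange Q = Area * SHGC * Irradiance:
  Area = Q / (SHGC * Irradiance)
  Area = 3354.8 / (0.69 * 935) = 5.2 m^2

5.2 m^2


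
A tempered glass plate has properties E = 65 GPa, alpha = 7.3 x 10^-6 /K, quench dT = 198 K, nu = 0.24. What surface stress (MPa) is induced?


Tempering stress: sigma = E * alpha * dT / (1 - nu)
  E (MPa) = 65 * 1000 = 65000
  Numerator = 65000 * (7.3 x 10^-6) * 198 = 93.951
  Denominator = 1 - 0.24 = 0.76
  sigma = 93.951 / 0.76 = 123.6 MPa

123.6 MPa


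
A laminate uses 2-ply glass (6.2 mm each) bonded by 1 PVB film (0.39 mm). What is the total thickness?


Total thickness = glass contribution + PVB contribution
  Glass: 2 * 6.2 = 12.4 mm
  PVB: 1 * 0.39 = 0.39 mm
  Total = 12.4 + 0.39 = 12.79 mm

12.79 mm


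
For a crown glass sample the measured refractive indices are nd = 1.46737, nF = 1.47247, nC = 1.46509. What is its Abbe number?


Abbe number formula: Vd = (nd - 1) / (nF - nC)
  nd - 1 = 1.46737 - 1 = 0.46737
  nF - nC = 1.47247 - 1.46509 = 0.00738
  Vd = 0.46737 / 0.00738 = 63.33

63.33


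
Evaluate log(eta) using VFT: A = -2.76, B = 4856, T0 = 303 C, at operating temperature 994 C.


VFT equation: log(eta) = A + B / (T - T0)
  T - T0 = 994 - 303 = 691
  B / (T - T0) = 4856 / 691 = 7.027
  log(eta) = -2.76 + 7.027 = 4.267

4.267


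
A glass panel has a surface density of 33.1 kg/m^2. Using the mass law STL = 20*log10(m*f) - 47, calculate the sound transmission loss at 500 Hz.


Mass law: STL = 20 * log10(m * f) - 47
  m * f = 33.1 * 500 = 16550
  log10(16550) = 4.2188
  STL = 20 * 4.2188 - 47 = 84.376 - 47 = 37.4 dB

37.4 dB


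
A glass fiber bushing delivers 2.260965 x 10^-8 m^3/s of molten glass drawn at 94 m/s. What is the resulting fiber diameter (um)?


Cross-sectional area from continuity:
  A = Q / v = 2.260965 x 10^-8 / 94 = 2.405282 x 10^-10 m^2
Diameter from circular cross-section:
  d = sqrt(4A / pi) * 10^6 (m -> um)
  d = sqrt(4 * 2.405282 x 10^-10 / pi) * 10^6 = 17.5 um

17.5 um


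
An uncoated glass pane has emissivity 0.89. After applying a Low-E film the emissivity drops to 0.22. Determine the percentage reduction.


Percentage reduction = (1 - coated/uncoated) * 100
  Ratio = 0.22 / 0.89 = 0.2472
  Reduction = (1 - 0.2472) * 100 = 75.3%

75.3%


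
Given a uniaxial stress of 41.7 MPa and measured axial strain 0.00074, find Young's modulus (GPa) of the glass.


Young's modulus: E = stress / strain
  E = 41.7 MPa / 0.00074 = 56351.35 MPa
Convert to GPa: 56351.35 / 1000 = 56.35 GPa

56.35 GPa


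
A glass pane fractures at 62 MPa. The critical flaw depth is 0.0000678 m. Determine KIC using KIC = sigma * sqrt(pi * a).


Fracture toughness: KIC = sigma * sqrt(pi * a)
  pi * a = pi * 0.0000678 = 0.000213
  sqrt(pi * a) = 0.014595
  KIC = 62 * 0.014595 = 0.905 MPa*sqrt(m)

0.905 MPa*sqrt(m)


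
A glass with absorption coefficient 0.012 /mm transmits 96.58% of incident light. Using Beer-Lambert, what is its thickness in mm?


Rearrange T = exp(-alpha * thickness):
  thickness = -ln(T) / alpha
  T = 96.58/100 = 0.9658
  ln(T) = -0.0348
  -ln(T) = 0.0348
  thickness = 0.0348 / 0.012 = 2.9 mm

2.9 mm


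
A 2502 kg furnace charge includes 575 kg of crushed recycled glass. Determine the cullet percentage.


Cullet ratio = (cullet mass / total batch mass) * 100
  Ratio = 575 / 2502 * 100 = 22.98%

22.98%


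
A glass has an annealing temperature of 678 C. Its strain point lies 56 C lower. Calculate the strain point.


Strain point = annealing point - difference:
  T_strain = 678 - 56 = 622 C

622 C


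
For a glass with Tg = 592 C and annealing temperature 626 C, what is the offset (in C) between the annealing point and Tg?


Offset = T_anneal - Tg:
  offset = 626 - 592 = 34 C

34 C


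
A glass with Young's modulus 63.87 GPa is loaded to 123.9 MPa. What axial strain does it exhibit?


Rearrange E = sigma / epsilon:
  epsilon = sigma / E
  E (MPa) = 63.87 * 1000 = 63870
  epsilon = 123.9 / 63870 = 0.00194

0.00194


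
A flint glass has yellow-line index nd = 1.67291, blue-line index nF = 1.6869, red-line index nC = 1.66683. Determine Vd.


Abbe number formula: Vd = (nd - 1) / (nF - nC)
  nd - 1 = 1.67291 - 1 = 0.67291
  nF - nC = 1.6869 - 1.66683 = 0.02007
  Vd = 0.67291 / 0.02007 = 33.53

33.53


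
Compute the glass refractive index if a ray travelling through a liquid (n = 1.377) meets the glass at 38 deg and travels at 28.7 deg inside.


Apply Snell's law: n1 * sin(theta1) = n2 * sin(theta2)
  n2 = n1 * sin(theta1) / sin(theta2)
  sin(38) = 0.615661
  sin(28.7) = 0.480223
  n2 = 1.377 * 0.615661 / 0.480223 = 1.7654

1.7654


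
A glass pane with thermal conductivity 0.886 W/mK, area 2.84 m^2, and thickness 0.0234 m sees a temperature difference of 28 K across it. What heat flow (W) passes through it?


Fourier's law: Q = k * A * dT / t
  Q = 0.886 * 2.84 * 28 / 0.0234
  Q = 70.45472 / 0.0234 = 3010.9 W

3010.9 W


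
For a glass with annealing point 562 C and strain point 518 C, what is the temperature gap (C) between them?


Gap = T_anneal - T_strain:
  gap = 562 - 518 = 44 C

44 C


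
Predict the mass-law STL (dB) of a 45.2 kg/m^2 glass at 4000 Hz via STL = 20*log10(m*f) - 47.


Mass law: STL = 20 * log10(m * f) - 47
  m * f = 45.2 * 4000 = 180800
  log10(180800) = 5.2572
  STL = 20 * 5.2572 - 47 = 105.144 - 47 = 58.1 dB

58.1 dB


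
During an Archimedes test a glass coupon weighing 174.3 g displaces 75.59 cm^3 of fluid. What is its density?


Use the definition of density:
  rho = mass / volume
  rho = 174.3 / 75.59 = 2.306 g/cm^3

2.306 g/cm^3


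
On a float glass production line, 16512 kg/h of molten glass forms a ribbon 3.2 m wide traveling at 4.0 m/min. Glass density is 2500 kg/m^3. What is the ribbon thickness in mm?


Ribbon cross-section from mass balance:
  Volume rate = throughput / density = 16512 / 2500 = 6.6048 m^3/h
  thickness = volume rate / (speed * 60 * width), i.e.
  thickness = throughput / (60 * speed * width * density) * 1000
  thickness = 16512 / (60 * 4.0 * 3.2 * 2500) * 1000 = 8.6 mm

8.6 mm


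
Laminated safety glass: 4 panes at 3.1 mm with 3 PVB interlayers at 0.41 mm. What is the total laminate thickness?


Total thickness = glass contribution + PVB contribution
  Glass: 4 * 3.1 = 12.4 mm
  PVB: 3 * 0.41 = 1.23 mm
  Total = 12.4 + 1.23 = 13.63 mm

13.63 mm


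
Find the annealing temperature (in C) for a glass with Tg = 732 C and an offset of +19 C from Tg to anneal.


The annealing temperature is Tg plus the offset:
  T_anneal = 732 + 19 = 751 C

751 C


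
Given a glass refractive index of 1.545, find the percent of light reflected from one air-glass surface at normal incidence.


Fresnel reflectance at normal incidence:
  R = ((n - 1)/(n + 1))^2
  (n - 1)/(n + 1) = (1.545 - 1)/(1.545 + 1) = 0.214145
  R = 0.214145^2 = 0.0458581
  R(%) = 0.0458581 * 100 = 4.586%

4.586%


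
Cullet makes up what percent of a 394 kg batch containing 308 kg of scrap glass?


Cullet ratio = (cullet mass / total batch mass) * 100
  Ratio = 308 / 394 * 100 = 78.17%

78.17%


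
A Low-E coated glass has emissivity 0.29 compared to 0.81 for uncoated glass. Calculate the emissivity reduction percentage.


Percentage reduction = (1 - coated/uncoated) * 100
  Ratio = 0.29 / 0.81 = 0.358
  Reduction = (1 - 0.358) * 100 = 64.2%

64.2%


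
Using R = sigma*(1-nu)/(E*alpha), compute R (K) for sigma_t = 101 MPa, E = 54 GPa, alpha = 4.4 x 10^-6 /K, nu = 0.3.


Thermal shock resistance: R = sigma * (1 - nu) / (E * alpha)
  Numerator = 101 * (1 - 0.3) = 70.7
  Denominator = 54 * 1000 * (4.4 x 10^-6) = 0.2376
  R = 70.7 / 0.2376 = 297.6 K

297.6 K


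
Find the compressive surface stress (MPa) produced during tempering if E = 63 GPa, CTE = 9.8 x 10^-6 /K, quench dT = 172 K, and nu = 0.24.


Tempering stress: sigma = E * alpha * dT / (1 - nu)
  E (MPa) = 63 * 1000 = 63000
  Numerator = 63000 * (9.8 x 10^-6) * 172 = 106.1928
  Denominator = 1 - 0.24 = 0.76
  sigma = 106.1928 / 0.76 = 139.7 MPa

139.7 MPa


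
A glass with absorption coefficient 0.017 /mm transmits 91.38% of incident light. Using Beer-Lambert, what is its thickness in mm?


Rearrange T = exp(-alpha * thickness):
  thickness = -ln(T) / alpha
  T = 91.38/100 = 0.9138
  ln(T) = -0.09014
  -ln(T) = 0.09014
  thickness = 0.09014 / 0.017 = 5.3 mm

5.3 mm


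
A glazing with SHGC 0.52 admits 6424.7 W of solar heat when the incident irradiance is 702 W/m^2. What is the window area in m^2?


Rearrange Q = Area * SHGC * Irradiance:
  Area = Q / (SHGC * Irradiance)
  Area = 6424.7 / (0.52 * 702) = 17.6 m^2

17.6 m^2


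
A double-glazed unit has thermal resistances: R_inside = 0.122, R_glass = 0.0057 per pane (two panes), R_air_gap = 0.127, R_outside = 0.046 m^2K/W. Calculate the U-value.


Total thermal resistance (series):
  R_total = R_in + R_glass + R_air + R_glass + R_out
  R_total = 0.122 + 0.0057 + 0.127 + 0.0057 + 0.046 = 0.3064 m^2K/W
U-value = 1 / R_total = 1 / 0.3064 = 3.264 W/m^2K

3.264 W/m^2K


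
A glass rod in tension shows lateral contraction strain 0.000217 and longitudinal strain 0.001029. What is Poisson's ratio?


Poisson's ratio: nu = lateral strain / axial strain
  nu = 0.000217 / 0.001029 = 0.2109

0.2109


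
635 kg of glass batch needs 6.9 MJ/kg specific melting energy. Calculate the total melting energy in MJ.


Total energy = mass * specific energy
  E = 635 * 6.9 = 4381.5 MJ

4381.5 MJ


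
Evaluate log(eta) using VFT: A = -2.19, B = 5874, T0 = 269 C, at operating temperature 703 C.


VFT equation: log(eta) = A + B / (T - T0)
  T - T0 = 703 - 269 = 434
  B / (T - T0) = 5874 / 434 = 13.535
  log(eta) = -2.19 + 13.535 = 11.345

11.345


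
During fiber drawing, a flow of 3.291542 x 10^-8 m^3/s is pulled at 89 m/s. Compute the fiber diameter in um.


Cross-sectional area from continuity:
  A = Q / v = 3.291542 x 10^-8 / 89 = 3.698362 x 10^-10 m^2
Diameter from circular cross-section:
  d = sqrt(4A / pi) * 10^6 (m -> um)
  d = sqrt(4 * 3.698362 x 10^-10 / pi) * 10^6 = 21.7 um

21.7 um


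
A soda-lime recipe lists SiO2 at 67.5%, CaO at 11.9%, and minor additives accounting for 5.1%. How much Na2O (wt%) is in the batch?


Pieces sum to 100%:
  Na2O = 100 - (SiO2 + CaO + others)
  Na2O = 100 - (67.5 + 11.9 + 5.1) = 15.5%

15.5%


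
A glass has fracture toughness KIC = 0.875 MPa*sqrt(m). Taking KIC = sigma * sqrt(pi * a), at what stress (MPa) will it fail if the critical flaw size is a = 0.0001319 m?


Rearrange KIC = sigma * sqrt(pi * a):
  sigma = KIC / sqrt(pi * a)
  sqrt(pi * 0.0001319) = 0.020356
  sigma = 0.875 / 0.020356 = 42.98 MPa

42.98 MPa


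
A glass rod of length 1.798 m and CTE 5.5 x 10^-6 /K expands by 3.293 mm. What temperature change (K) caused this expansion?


Rearrange dL = alpha * L0 * dT for dT:
  dT = dL / (alpha * L0)
  dL (m) = 3.293 / 1000 = 0.003293
  dT = 0.003293 / ((5.5 x 10^-6) * 1.798) = 333.0 K

333.0 K


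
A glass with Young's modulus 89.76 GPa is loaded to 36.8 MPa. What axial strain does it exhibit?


Rearrange E = sigma / epsilon:
  epsilon = sigma / E
  E (MPa) = 89.76 * 1000 = 89760
  epsilon = 36.8 / 89760 = 0.00041

0.00041


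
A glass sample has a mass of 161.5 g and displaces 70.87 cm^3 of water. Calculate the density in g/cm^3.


Use the definition of density:
  rho = mass / volume
  rho = 161.5 / 70.87 = 2.279 g/cm^3

2.279 g/cm^3


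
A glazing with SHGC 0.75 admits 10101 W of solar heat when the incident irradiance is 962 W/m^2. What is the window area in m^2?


Rearrange Q = Area * SHGC * Irradiance:
  Area = Q / (SHGC * Irradiance)
  Area = 10101 / (0.75 * 962) = 14.0 m^2

14.0 m^2


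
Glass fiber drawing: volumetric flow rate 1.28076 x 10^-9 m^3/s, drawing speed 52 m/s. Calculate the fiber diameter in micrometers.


Cross-sectional area from continuity:
  A = Q / v = 1.28076 x 10^-9 / 52 = 2.463 x 10^-11 m^2
Diameter from circular cross-section:
  d = sqrt(4A / pi) * 10^6 (m -> um)
  d = sqrt(4 * 2.463 x 10^-11 / pi) * 10^6 = 5.6 um

5.6 um


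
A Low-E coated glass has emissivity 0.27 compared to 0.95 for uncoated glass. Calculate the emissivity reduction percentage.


Percentage reduction = (1 - coated/uncoated) * 100
  Ratio = 0.27 / 0.95 = 0.2842
  Reduction = (1 - 0.2842) * 100 = 71.6%

71.6%


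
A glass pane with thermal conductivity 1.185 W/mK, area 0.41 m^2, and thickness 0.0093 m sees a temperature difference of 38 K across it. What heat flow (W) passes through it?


Fourier's law: Q = k * A * dT / t
  Q = 1.185 * 0.41 * 38 / 0.0093
  Q = 18.4623 / 0.0093 = 1985.2 W

1985.2 W


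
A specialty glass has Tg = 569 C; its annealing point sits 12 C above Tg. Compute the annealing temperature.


The annealing temperature is Tg plus the offset:
  T_anneal = 569 + 12 = 581 C

581 C


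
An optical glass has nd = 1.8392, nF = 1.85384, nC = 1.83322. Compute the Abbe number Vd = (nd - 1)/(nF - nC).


Abbe number formula: Vd = (nd - 1) / (nF - nC)
  nd - 1 = 1.8392 - 1 = 0.8392
  nF - nC = 1.85384 - 1.83322 = 0.02062
  Vd = 0.8392 / 0.02062 = 40.7

40.7


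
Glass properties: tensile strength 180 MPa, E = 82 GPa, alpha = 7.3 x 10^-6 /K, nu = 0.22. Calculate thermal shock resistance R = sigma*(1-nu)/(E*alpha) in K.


Thermal shock resistance: R = sigma * (1 - nu) / (E * alpha)
  Numerator = 180 * (1 - 0.22) = 140.4
  Denominator = 82 * 1000 * (7.3 x 10^-6) = 0.5986
  R = 140.4 / 0.5986 = 234.5 K

234.5 K


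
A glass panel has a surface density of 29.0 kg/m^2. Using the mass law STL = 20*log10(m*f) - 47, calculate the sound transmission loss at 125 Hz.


Mass law: STL = 20 * log10(m * f) - 47
  m * f = 29.0 * 125 = 3625
  log10(3625) = 3.55931
  STL = 20 * 3.55931 - 47 = 71.1862 - 47 = 24.2 dB

24.2 dB


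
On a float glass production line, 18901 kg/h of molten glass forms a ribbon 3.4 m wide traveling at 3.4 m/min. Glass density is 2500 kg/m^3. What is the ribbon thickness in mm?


Ribbon cross-section from mass balance:
  Volume rate = throughput / density = 18901 / 2500 = 7.5604 m^3/h
  thickness = volume rate / (speed * 60 * width), i.e.
  thickness = throughput / (60 * speed * width * density) * 1000
  thickness = 18901 / (60 * 3.4 * 3.4 * 2500) * 1000 = 10.9 mm

10.9 mm


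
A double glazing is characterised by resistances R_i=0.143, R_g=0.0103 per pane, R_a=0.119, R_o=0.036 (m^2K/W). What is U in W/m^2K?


Total thermal resistance (series):
  R_total = R_in + R_glass + R_air + R_glass + R_out
  R_total = 0.143 + 0.0103 + 0.119 + 0.0103 + 0.036 = 0.3186 m^2K/W
U-value = 1 / R_total = 1 / 0.3186 = 3.139 W/m^2K

3.139 W/m^2K


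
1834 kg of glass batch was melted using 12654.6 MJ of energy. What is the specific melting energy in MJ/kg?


Rearrange E = m * s for s:
  s = E / m
  s = 12654.6 / 1834 = 6.9 MJ/kg

6.9 MJ/kg


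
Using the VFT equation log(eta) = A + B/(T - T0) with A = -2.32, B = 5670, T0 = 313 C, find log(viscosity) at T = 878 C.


VFT equation: log(eta) = A + B / (T - T0)
  T - T0 = 878 - 313 = 565
  B / (T - T0) = 5670 / 565 = 10.035
  log(eta) = -2.32 + 10.035 = 7.715

7.715


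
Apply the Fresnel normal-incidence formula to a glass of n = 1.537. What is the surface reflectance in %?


Fresnel reflectance at normal incidence:
  R = ((n - 1)/(n + 1))^2
  (n - 1)/(n + 1) = (1.537 - 1)/(1.537 + 1) = 0.211667
  R = 0.211667^2 = 0.0448029
  R(%) = 0.0448029 * 100 = 4.48%

4.48%


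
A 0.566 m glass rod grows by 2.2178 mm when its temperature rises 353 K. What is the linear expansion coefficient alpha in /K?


Rearrange dL = alpha * L0 * dT for alpha:
  alpha = dL / (L0 * dT)
  alpha = (2.2178 / 1000) / (0.566 * 353) = 0.0000111 /K = 1.11 x 10^-5 /K

1.11 x 10^-5 /K


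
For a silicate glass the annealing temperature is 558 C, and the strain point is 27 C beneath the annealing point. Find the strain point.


Strain point = annealing point - difference:
  T_strain = 558 - 27 = 531 C

531 C


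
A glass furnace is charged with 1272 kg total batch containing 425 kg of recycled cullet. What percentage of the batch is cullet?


Cullet ratio = (cullet mass / total batch mass) * 100
  Ratio = 425 / 1272 * 100 = 33.41%

33.41%


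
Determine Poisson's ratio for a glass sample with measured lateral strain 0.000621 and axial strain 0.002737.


Poisson's ratio: nu = lateral strain / axial strain
  nu = 0.000621 / 0.002737 = 0.2269

0.2269


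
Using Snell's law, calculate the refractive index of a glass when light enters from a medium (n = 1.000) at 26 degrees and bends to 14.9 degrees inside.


Apply Snell's law: n1 * sin(theta1) = n2 * sin(theta2)
  n2 = n1 * sin(theta1) / sin(theta2)
  sin(26) = 0.438371
  sin(14.9) = 0.257133
  n2 = 1.000 * 0.438371 / 0.257133 = 1.7048

1.7048


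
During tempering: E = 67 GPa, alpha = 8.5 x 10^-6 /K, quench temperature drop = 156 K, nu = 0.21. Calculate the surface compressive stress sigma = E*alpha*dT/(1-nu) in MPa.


Tempering stress: sigma = E * alpha * dT / (1 - nu)
  E (MPa) = 67 * 1000 = 67000
  Numerator = 67000 * (8.5 x 10^-6) * 156 = 88.842
  Denominator = 1 - 0.21 = 0.79
  sigma = 88.842 / 0.79 = 112.5 MPa

112.5 MPa


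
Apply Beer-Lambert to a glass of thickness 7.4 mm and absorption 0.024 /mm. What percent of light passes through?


Beer-Lambert law: T = exp(-alpha * thickness)
  exponent = -0.024 * 7.4 = -0.1776
  T = exp(-0.1776) = 0.8373
  Percentage = 0.8373 * 100 = 83.73%

83.73%


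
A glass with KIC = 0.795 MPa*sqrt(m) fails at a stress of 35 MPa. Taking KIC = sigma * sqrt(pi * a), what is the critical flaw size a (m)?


Rearrange KIC = sigma * sqrt(pi * a):
  sqrt(pi * a) = KIC / sigma
  sqrt(pi * a) = 0.795 / 35 = 0.022714
  a = (KIC / sigma)^2 / pi
  a = 0.022714^2 / pi = 0.0001642 m

0.0001642 m


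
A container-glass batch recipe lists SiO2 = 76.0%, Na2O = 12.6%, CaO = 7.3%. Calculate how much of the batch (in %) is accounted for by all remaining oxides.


Sum the three major oxides:
  SiO2 + Na2O + CaO = 76.0 + 12.6 + 7.3 = 95.9%
Subtract from 100%:
  Others = 100 - 95.9 = 4.1%

4.1%


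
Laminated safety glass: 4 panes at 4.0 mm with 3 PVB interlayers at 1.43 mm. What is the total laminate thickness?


Total thickness = glass contribution + PVB contribution
  Glass: 4 * 4.0 = 16.0 mm
  PVB: 3 * 1.43 = 4.29 mm
  Total = 16.0 + 4.29 = 20.29 mm

20.29 mm


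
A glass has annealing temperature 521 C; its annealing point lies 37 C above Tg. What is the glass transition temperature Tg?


Rearrange T_anneal = Tg + offset for Tg:
  Tg = T_anneal - offset = 521 - 37 = 484 C

484 C


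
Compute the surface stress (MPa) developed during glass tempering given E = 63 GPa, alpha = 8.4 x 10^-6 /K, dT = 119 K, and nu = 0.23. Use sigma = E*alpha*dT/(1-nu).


Tempering stress: sigma = E * alpha * dT / (1 - nu)
  E (MPa) = 63 * 1000 = 63000
  Numerator = 63000 * (8.4 x 10^-6) * 119 = 62.9748
  Denominator = 1 - 0.23 = 0.77
  sigma = 62.9748 / 0.77 = 81.8 MPa

81.8 MPa


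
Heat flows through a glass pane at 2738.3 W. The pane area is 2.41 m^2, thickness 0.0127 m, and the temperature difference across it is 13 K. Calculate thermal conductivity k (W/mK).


Fourier's law rearranged: k = Q * t / (A * dT)
  Numerator = 2738.3 * 0.0127 = 34.77641
  Denominator = 2.41 * 13 = 31.33
  k = 34.77641 / 31.33 = 1.11 W/mK

1.11 W/mK


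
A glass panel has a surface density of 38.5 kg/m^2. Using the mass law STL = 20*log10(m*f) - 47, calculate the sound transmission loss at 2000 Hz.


Mass law: STL = 20 * log10(m * f) - 47
  m * f = 38.5 * 2000 = 77000
  log10(77000) = 4.88649
  STL = 20 * 4.88649 - 47 = 97.7298 - 47 = 50.7 dB

50.7 dB


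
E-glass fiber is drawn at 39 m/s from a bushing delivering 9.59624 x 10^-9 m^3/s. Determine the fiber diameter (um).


Cross-sectional area from continuity:
  A = Q / v = 9.59624 x 10^-9 / 39 = 2.460574 x 10^-10 m^2
Diameter from circular cross-section:
  d = sqrt(4A / pi) * 10^6 (m -> um)
  d = sqrt(4 * 2.460574 x 10^-10 / pi) * 10^6 = 17.7 um

17.7 um


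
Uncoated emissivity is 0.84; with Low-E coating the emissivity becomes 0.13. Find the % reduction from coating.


Percentage reduction = (1 - coated/uncoated) * 100
  Ratio = 0.13 / 0.84 = 0.1548
  Reduction = (1 - 0.1548) * 100 = 84.5%

84.5%


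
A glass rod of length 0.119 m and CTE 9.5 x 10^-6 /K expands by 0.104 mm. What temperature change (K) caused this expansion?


Rearrange dL = alpha * L0 * dT for dT:
  dT = dL / (alpha * L0)
  dL (m) = 0.104 / 1000 = 0.000104
  dT = 0.000104 / ((9.5 x 10^-6) * 0.119) = 92.0 K

92.0 K


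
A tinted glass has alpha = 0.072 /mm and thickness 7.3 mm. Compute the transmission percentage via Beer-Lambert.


Beer-Lambert law: T = exp(-alpha * thickness)
  exponent = -0.072 * 7.3 = -0.5256
  T = exp(-0.5256) = 0.5912
  Percentage = 0.5912 * 100 = 59.12%

59.12%


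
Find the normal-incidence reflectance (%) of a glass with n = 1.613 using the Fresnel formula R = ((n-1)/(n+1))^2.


Fresnel reflectance at normal incidence:
  R = ((n - 1)/(n + 1))^2
  (n - 1)/(n + 1) = (1.613 - 1)/(1.613 + 1) = 0.234596
  R = 0.234596^2 = 0.0550353
  R(%) = 0.0550353 * 100 = 5.504%

5.504%


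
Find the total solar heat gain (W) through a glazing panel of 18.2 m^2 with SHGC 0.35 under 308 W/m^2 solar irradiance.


Solar heat gain: Q = Area * SHGC * Irradiance
  Q = 18.2 * 0.35 * 308 = 1962 W

1962 W


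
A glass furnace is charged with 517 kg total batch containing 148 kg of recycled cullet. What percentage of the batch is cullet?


Cullet ratio = (cullet mass / total batch mass) * 100
  Ratio = 148 / 517 * 100 = 28.63%

28.63%


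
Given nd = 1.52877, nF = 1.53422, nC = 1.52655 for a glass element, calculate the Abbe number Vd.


Abbe number formula: Vd = (nd - 1) / (nF - nC)
  nd - 1 = 1.52877 - 1 = 0.52877
  nF - nC = 1.53422 - 1.52655 = 0.00767
  Vd = 0.52877 / 0.00767 = 68.94

68.94


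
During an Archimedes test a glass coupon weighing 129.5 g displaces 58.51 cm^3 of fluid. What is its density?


Use the definition of density:
  rho = mass / volume
  rho = 129.5 / 58.51 = 2.213 g/cm^3

2.213 g/cm^3


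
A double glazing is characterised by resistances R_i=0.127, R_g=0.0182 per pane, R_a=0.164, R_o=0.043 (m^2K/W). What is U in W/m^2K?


Total thermal resistance (series):
  R_total = R_in + R_glass + R_air + R_glass + R_out
  R_total = 0.127 + 0.0182 + 0.164 + 0.0182 + 0.043 = 0.3704 m^2K/W
U-value = 1 / R_total = 1 / 0.3704 = 2.7 W/m^2K

2.7 W/m^2K


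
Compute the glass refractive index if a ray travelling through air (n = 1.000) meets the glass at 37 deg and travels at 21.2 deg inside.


Apply Snell's law: n1 * sin(theta1) = n2 * sin(theta2)
  n2 = n1 * sin(theta1) / sin(theta2)
  sin(37) = 0.601815
  sin(21.2) = 0.361625
  n2 = 1.000 * 0.601815 / 0.361625 = 1.6642

1.6642


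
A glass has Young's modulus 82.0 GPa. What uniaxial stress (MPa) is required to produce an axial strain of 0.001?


Rearrange E = sigma / epsilon:
  sigma = E * epsilon
  E (MPa) = 82.0 * 1000 = 82000
  sigma = 82000 * 0.001 = 82.0 MPa

82.0 MPa


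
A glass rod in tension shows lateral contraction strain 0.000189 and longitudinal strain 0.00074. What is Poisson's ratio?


Poisson's ratio: nu = lateral strain / axial strain
  nu = 0.000189 / 0.00074 = 0.2554

0.2554


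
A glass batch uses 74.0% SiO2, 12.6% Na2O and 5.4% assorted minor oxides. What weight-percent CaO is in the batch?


Pieces sum to 100%:
  CaO = 100 - (SiO2 + Na2O + others)
  CaO = 100 - (74.0 + 12.6 + 5.4) = 8.0%

8.0%


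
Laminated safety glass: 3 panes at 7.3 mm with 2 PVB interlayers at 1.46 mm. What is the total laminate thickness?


Total thickness = glass contribution + PVB contribution
  Glass: 3 * 7.3 = 21.9 mm
  PVB: 2 * 1.46 = 2.92 mm
  Total = 21.9 + 2.92 = 24.82 mm

24.82 mm


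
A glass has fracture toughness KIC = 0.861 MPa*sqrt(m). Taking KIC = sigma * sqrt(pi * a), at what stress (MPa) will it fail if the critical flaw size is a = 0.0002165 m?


Rearrange KIC = sigma * sqrt(pi * a):
  sigma = KIC / sqrt(pi * a)
  sqrt(pi * 0.0002165) = 0.02608
  sigma = 0.861 / 0.02608 = 33.01 MPa

33.01 MPa


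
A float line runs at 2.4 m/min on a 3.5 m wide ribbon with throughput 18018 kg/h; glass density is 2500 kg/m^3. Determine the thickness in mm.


Ribbon cross-section from mass balance:
  Volume rate = throughput / density = 18018 / 2500 = 7.2072 m^3/h
  thickness = volume rate / (speed * 60 * width), i.e.
  thickness = throughput / (60 * speed * width * density) * 1000
  thickness = 18018 / (60 * 2.4 * 3.5 * 2500) * 1000 = 14.3 mm

14.3 mm


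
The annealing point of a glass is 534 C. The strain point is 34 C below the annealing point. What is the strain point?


Strain point = annealing point - difference:
  T_strain = 534 - 34 = 500 C

500 C


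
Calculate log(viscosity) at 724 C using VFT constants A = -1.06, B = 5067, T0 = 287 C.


VFT equation: log(eta) = A + B / (T - T0)
  T - T0 = 724 - 287 = 437
  B / (T - T0) = 5067 / 437 = 11.595
  log(eta) = -1.06 + 11.595 = 10.535

10.535


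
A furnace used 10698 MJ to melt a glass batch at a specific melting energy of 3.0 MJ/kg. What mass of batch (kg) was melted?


Rearrange E = m * s for m:
  m = E / s
  m = 10698 / 3.0 = 3566.0 kg

3566.0 kg


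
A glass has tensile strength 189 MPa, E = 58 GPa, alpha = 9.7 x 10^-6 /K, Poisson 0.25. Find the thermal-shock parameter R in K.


Thermal shock resistance: R = sigma * (1 - nu) / (E * alpha)
  Numerator = 189 * (1 - 0.25) = 141.75
  Denominator = 58 * 1000 * (9.7 x 10^-6) = 0.5626
  R = 141.75 / 0.5626 = 252.0 K

252.0 K


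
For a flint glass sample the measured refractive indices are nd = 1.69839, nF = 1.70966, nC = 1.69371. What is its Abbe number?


Abbe number formula: Vd = (nd - 1) / (nF - nC)
  nd - 1 = 1.69839 - 1 = 0.69839
  nF - nC = 1.70966 - 1.69371 = 0.01595
  Vd = 0.69839 / 0.01595 = 43.79

43.79


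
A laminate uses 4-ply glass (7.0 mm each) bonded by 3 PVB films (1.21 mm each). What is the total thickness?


Total thickness = glass contribution + PVB contribution
  Glass: 4 * 7.0 = 28.0 mm
  PVB: 3 * 1.21 = 3.63 mm
  Total = 28.0 + 3.63 = 31.63 mm

31.63 mm


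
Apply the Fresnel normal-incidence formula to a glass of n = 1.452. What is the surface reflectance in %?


Fresnel reflectance at normal incidence:
  R = ((n - 1)/(n + 1))^2
  (n - 1)/(n + 1) = (1.452 - 1)/(1.452 + 1) = 0.184339
  R = 0.184339^2 = 0.0339809
  R(%) = 0.0339809 * 100 = 3.398%

3.398%


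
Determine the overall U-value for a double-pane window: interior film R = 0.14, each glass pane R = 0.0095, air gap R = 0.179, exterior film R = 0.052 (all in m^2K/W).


Total thermal resistance (series):
  R_total = R_in + R_glass + R_air + R_glass + R_out
  R_total = 0.14 + 0.0095 + 0.179 + 0.0095 + 0.052 = 0.39 m^2K/W
U-value = 1 / R_total = 1 / 0.39 = 2.564 W/m^2K

2.564 W/m^2K


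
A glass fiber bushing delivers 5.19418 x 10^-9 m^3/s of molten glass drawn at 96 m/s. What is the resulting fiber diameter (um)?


Cross-sectional area from continuity:
  A = Q / v = 5.19418 x 10^-9 / 96 = 5.410604 x 10^-11 m^2
Diameter from circular cross-section:
  d = sqrt(4A / pi) * 10^6 (m -> um)
  d = sqrt(4 * 5.410604 x 10^-11 / pi) * 10^6 = 8.3 um

8.3 um


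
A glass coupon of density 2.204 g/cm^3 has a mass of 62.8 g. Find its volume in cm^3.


Rearrange rho = m / V:
  V = m / rho
  V = 62.8 / 2.204 = 28.494 cm^3

28.494 cm^3


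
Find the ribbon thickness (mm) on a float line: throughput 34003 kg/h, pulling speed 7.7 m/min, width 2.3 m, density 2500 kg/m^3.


Ribbon cross-section from mass balance:
  Volume rate = throughput / density = 34003 / 2500 = 13.6012 m^3/h
  thickness = volume rate / (speed * 60 * width), i.e.
  thickness = throughput / (60 * speed * width * density) * 1000
  thickness = 34003 / (60 * 7.7 * 2.3 * 2500) * 1000 = 12.8 mm

12.8 mm


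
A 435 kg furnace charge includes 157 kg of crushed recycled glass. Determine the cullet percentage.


Cullet ratio = (cullet mass / total batch mass) * 100
  Ratio = 157 / 435 * 100 = 36.09%

36.09%


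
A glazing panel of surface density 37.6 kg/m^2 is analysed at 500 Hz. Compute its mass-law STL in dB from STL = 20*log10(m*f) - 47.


Mass law: STL = 20 * log10(m * f) - 47
  m * f = 37.6 * 500 = 18800
  log10(18800) = 4.27416
  STL = 20 * 4.27416 - 47 = 85.4832 - 47 = 38.5 dB

38.5 dB


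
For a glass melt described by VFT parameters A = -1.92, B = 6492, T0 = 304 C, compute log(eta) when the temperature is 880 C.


VFT equation: log(eta) = A + B / (T - T0)
  T - T0 = 880 - 304 = 576
  B / (T - T0) = 6492 / 576 = 11.271
  log(eta) = -1.92 + 11.271 = 9.351

9.351


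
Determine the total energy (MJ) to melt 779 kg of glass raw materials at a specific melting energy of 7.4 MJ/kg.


Total energy = mass * specific energy
  E = 779 * 7.4 = 5764.6 MJ

5764.6 MJ


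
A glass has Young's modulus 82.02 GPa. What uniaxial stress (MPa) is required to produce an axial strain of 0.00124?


Rearrange E = sigma / epsilon:
  sigma = E * epsilon
  E (MPa) = 82.02 * 1000 = 82020
  sigma = 82020 * 0.00124 = 101.7 MPa

101.7 MPa


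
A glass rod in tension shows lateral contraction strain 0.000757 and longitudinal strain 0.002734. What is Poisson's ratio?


Poisson's ratio: nu = lateral strain / axial strain
  nu = 0.000757 / 0.002734 = 0.2769

0.2769


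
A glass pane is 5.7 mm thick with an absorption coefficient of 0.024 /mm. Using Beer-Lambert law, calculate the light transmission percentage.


Beer-Lambert law: T = exp(-alpha * thickness)
  exponent = -0.024 * 5.7 = -0.1368
  T = exp(-0.1368) = 0.8721
  Percentage = 0.8721 * 100 = 87.21%

87.21%


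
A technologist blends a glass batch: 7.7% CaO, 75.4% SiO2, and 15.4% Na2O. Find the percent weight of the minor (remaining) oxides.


Sum the three major oxides:
  SiO2 + Na2O + CaO = 75.4 + 15.4 + 7.7 = 98.5%
Subtract from 100%:
  Others = 100 - 98.5 = 1.5%

1.5%


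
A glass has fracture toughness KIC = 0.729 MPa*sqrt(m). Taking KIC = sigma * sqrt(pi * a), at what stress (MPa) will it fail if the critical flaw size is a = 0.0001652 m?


Rearrange KIC = sigma * sqrt(pi * a):
  sigma = KIC / sqrt(pi * a)
  sqrt(pi * 0.0001652) = 0.022781
  sigma = 0.729 / 0.022781 = 32.0 MPa

32.0 MPa


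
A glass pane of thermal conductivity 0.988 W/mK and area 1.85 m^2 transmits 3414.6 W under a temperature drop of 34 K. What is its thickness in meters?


Fourier's law: t = k * A * dT / Q
  t = 0.988 * 1.85 * 34 / 3414.6
  t = 62.1452 / 3414.6 = 0.0182 m

0.0182 m


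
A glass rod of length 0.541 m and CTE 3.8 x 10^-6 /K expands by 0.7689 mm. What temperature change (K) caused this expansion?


Rearrange dL = alpha * L0 * dT for dT:
  dT = dL / (alpha * L0)
  dL (m) = 0.7689 / 1000 = 0.0007689
  dT = 0.0007689 / ((3.8 x 10^-6) * 0.541) = 374.0 K

374.0 K


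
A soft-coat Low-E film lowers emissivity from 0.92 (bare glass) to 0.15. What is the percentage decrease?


Percentage reduction = (1 - coated/uncoated) * 100
  Ratio = 0.15 / 0.92 = 0.163
  Reduction = (1 - 0.163) * 100 = 83.7%

83.7%


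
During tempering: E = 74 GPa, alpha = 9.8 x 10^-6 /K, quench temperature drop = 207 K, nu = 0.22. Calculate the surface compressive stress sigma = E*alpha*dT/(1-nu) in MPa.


Tempering stress: sigma = E * alpha * dT / (1 - nu)
  E (MPa) = 74 * 1000 = 74000
  Numerator = 74000 * (9.8 x 10^-6) * 207 = 150.1164
  Denominator = 1 - 0.22 = 0.78
  sigma = 150.1164 / 0.78 = 192.5 MPa

192.5 MPa


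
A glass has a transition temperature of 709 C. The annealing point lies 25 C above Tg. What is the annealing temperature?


The annealing temperature is Tg plus the offset:
  T_anneal = 709 + 25 = 734 C

734 C


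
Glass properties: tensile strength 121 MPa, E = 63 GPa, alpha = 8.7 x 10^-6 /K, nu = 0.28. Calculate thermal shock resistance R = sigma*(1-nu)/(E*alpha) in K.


Thermal shock resistance: R = sigma * (1 - nu) / (E * alpha)
  Numerator = 121 * (1 - 0.28) = 87.12
  Denominator = 63 * 1000 * (8.7 x 10^-6) = 0.5481
  R = 87.12 / 0.5481 = 158.9 K

158.9 K


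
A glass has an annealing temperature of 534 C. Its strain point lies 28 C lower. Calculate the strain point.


Strain point = annealing point - difference:
  T_strain = 534 - 28 = 506 C

506 C


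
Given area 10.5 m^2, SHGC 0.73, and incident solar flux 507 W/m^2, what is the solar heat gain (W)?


Solar heat gain: Q = Area * SHGC * Irradiance
  Q = 10.5 * 0.73 * 507 = 3886.2 W

3886.2 W


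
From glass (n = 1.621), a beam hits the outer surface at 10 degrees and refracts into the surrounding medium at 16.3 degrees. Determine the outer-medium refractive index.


Apply Snell's law: n1 * sin(theta1) = n2 * sin(theta2)
  n2 = n1 * sin(theta1) / sin(theta2)
  sin(10) = 0.173648
  sin(16.3) = 0.280667
  n2 = 1.621 * 0.173648 / 0.280667 = 1.0029

1.0029


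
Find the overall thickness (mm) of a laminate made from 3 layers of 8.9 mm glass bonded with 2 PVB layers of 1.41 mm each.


Total thickness = glass contribution + PVB contribution
  Glass: 3 * 8.9 = 26.7 mm
  PVB: 2 * 1.41 = 2.82 mm
  Total = 26.7 + 2.82 = 29.52 mm

29.52 mm


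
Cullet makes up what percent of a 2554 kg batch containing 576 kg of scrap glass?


Cullet ratio = (cullet mass / total batch mass) * 100
  Ratio = 576 / 2554 * 100 = 22.55%

22.55%


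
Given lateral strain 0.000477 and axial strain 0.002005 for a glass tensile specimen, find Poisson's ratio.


Poisson's ratio: nu = lateral strain / axial strain
  nu = 0.000477 / 0.002005 = 0.2379

0.2379


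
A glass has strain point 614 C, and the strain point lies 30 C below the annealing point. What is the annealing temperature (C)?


T_anneal = T_strain + gap:
  T_anneal = 614 + 30 = 644 C

644 C


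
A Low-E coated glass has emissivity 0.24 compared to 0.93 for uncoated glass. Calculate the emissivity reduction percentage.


Percentage reduction = (1 - coated/uncoated) * 100
  Ratio = 0.24 / 0.93 = 0.2581
  Reduction = (1 - 0.2581) * 100 = 74.2%

74.2%


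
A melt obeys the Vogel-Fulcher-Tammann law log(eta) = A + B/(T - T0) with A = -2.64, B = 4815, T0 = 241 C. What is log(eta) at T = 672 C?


VFT equation: log(eta) = A + B / (T - T0)
  T - T0 = 672 - 241 = 431
  B / (T - T0) = 4815 / 431 = 11.172
  log(eta) = -2.64 + 11.172 = 8.532

8.532


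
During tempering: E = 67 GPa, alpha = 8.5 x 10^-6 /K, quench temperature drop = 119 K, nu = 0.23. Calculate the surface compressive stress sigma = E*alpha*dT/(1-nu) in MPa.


Tempering stress: sigma = E * alpha * dT / (1 - nu)
  E (MPa) = 67 * 1000 = 67000
  Numerator = 67000 * (8.5 x 10^-6) * 119 = 67.7705
  Denominator = 1 - 0.23 = 0.77
  sigma = 67.7705 / 0.77 = 88.0 MPa

88.0 MPa


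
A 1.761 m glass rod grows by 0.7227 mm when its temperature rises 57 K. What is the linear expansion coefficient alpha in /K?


Rearrange dL = alpha * L0 * dT for alpha:
  alpha = dL / (L0 * dT)
  alpha = (0.7227 / 1000) / (1.761 * 57) = 0.0000072 /K = 7.2 x 10^-6 /K

7.2 x 10^-6 /K


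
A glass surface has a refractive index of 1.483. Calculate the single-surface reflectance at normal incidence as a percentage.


Fresnel reflectance at normal incidence:
  R = ((n - 1)/(n + 1))^2
  (n - 1)/(n + 1) = (1.483 - 1)/(1.483 + 1) = 0.194523
  R = 0.194523^2 = 0.0378392
  R(%) = 0.0378392 * 100 = 3.784%

3.784%


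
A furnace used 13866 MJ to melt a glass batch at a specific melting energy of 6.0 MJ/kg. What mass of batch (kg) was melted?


Rearrange E = m * s for m:
  m = E / s
  m = 13866 / 6.0 = 2311.0 kg

2311.0 kg


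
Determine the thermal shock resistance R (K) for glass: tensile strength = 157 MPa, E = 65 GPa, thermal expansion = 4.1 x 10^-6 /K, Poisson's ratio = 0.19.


Thermal shock resistance: R = sigma * (1 - nu) / (E * alpha)
  Numerator = 157 * (1 - 0.19) = 127.17
  Denominator = 65 * 1000 * (4.1 x 10^-6) = 0.2665
  R = 127.17 / 0.2665 = 477.2 K

477.2 K


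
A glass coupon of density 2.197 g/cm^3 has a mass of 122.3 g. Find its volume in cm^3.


Rearrange rho = m / V:
  V = m / rho
  V = 122.3 / 2.197 = 55.667 cm^3

55.667 cm^3


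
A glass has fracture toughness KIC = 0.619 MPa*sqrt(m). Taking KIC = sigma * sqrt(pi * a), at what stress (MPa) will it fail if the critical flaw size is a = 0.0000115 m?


Rearrange KIC = sigma * sqrt(pi * a):
  sigma = KIC / sqrt(pi * a)
  sqrt(pi * 0.0000115) = 0.006011
  sigma = 0.619 / 0.006011 = 102.98 MPa

102.98 MPa


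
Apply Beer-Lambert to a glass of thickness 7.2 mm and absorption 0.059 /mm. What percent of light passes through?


Beer-Lambert law: T = exp(-alpha * thickness)
  exponent = -0.059 * 7.2 = -0.4248
  T = exp(-0.4248) = 0.6539
  Percentage = 0.6539 * 100 = 65.39%

65.39%


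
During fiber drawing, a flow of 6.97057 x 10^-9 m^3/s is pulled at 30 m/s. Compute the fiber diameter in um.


Cross-sectional area from continuity:
  A = Q / v = 6.97057 x 10^-9 / 30 = 2.323523 x 10^-10 m^2
Diameter from circular cross-section:
  d = sqrt(4A / pi) * 10^6 (m -> um)
  d = sqrt(4 * 2.323523 x 10^-10 / pi) * 10^6 = 17.2 um

17.2 um
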